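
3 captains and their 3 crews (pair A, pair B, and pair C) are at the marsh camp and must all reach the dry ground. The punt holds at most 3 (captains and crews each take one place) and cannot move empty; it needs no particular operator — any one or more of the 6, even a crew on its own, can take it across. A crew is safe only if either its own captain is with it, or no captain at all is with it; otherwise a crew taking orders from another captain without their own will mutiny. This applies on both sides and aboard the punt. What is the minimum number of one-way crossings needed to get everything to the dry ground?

5

Counting alone: each trip to the dry ground takes at most 3 across and each return brings at least 1 back, so after t trips out (and t−1 returns) at most 3t − (t−1) of the 6 are across; that first reaches 6 at t = 3, so at least 5 crossings are needed.
The plan below uses exactly 5 crossings, so it is optimal:
1. captain A and crew A cross → the dry ground.
2. captain A crosses ← the marsh camp.
3. captain A, captain B, and captain C cross → the dry ground.
4. crew A crosses ← the marsh camp.
5. crew A, crew B, and crew C cross → the dry ground.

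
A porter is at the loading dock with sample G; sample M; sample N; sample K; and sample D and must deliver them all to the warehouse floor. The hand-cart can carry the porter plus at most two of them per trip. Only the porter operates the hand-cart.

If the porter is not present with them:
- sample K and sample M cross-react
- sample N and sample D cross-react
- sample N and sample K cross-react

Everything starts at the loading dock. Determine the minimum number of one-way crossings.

Counting alone: the porter can take at most 2 across per trip to the warehouse floor, so moving all 5 needs at least 3 loaded trips out, with a return between consecutive ones — at least 5 crossings.
The plan below uses exactly 5 crossings, so it is optimal:
1. Porter goes to the warehouse floor with sample M and sample N.  [the loading dock: sample D, sample G, sample K | the warehouse floor: sample M, sample N]
2. Porter goes back to the loading dock alone.  [the loading dock: sample D, sample G, sample K | the warehouse floor: sample M, sample N]
3. Porter goes to the warehouse floor with sample G.  [the loading dock: sample D, sample K | the warehouse floor: sample G, sample M, sample N]
4. Porter goes back to the loading dock alone.  [the loading dock: sample D, sample K | the warehouse floor: sample G, sample M, sample N]
5. Porter goes to the warehouse floor with sample D and sample K.  [the loading dock: — | the warehouse floor: sample D, sample G, sample K, sample M, sample N]

5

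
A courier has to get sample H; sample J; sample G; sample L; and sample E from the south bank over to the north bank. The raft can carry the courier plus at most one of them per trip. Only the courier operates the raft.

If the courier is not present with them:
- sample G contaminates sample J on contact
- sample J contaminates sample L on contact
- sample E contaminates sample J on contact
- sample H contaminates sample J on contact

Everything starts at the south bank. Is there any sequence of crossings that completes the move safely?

No

Following every safe sequence of crossings from the start, the most of the 5 that can be at the north bank as the raft arrives there on crossings 1, 3 is 1, 2 respectively; the best ever achieved is 2 of 5.
From crossing 5 on, no configuration arises that was not already reachable earlier: only 11 distinct safe configurations (who is on which side, and where the raft is) can ever be reached, none of them has everyone across, and every continuation just revisits them. So no valid plan exists.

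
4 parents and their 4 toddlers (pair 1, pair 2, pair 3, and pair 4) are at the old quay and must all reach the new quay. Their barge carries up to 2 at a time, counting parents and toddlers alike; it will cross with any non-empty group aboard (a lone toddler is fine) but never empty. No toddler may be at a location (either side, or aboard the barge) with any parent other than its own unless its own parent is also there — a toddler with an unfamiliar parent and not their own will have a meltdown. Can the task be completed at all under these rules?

Following every safe sequence of crossings from the start, the most of the 8 that can be at the new quay as the barge arrives there on crossings 1, 3, 5 is 2, 3, 4 respectively; the best ever achieved is 4 of 8.
From crossing 7 on, no configuration arises that was not already reachable earlier: only 44 distinct safe configurations (who is on which side, and where the barge is) can ever be reached, none of them has everyone across, and every continuation just revisits them. So no valid plan exists.

No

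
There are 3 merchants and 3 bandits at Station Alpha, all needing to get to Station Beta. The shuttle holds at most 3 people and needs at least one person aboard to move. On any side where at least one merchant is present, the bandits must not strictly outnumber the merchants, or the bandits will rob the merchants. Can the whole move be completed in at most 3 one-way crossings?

Counting alone: each trip to Station Beta takes at most 3 across and each return brings at least 1 back, so after t trips out (and t−1 returns) at most 3t − (t−1) of the 6 are across; that first reaches 6 at t = 3, so at least 5 crossings are needed.
Since 3 < 5, 3 crossings cannot be enough. (The shortest complete plan in fact takes 5:)
1. 2 bandits → Station Beta.  (Station Alpha: 3M 1B; Station Beta: 0M 2B)
2. 1 bandit ← Station Alpha.  (Station Alpha: 3M 2B; Station Beta: 0M 1B)
3. 3 merchants → Station Beta.  (Station Alpha: 0M 2B; Station Beta: 3M 1B)
4. 1 bandit ← Station Alpha.  (Station Alpha: 0M 3B; Station Beta: 3M 0B)
5. 3 bandits → Station Beta.  (Station Alpha: 0M 0B; Station Beta: 3M 3B)

No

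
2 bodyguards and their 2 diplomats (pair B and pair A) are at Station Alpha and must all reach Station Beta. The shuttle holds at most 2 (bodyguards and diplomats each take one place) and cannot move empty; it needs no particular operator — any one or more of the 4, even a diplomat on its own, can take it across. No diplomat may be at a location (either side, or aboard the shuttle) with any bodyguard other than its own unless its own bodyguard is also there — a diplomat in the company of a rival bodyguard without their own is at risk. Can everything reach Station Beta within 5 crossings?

Yes — this plan uses 5 crossings (≤ 5):
1. bodyguard B and diplomat B cross → Station Beta.
2. bodyguard B crosses ← Station Alpha.
3. bodyguard A and bodyguard B cross → Station Beta.
4. bodyguard A crosses ← Station Alpha.
5. bodyguard A and diplomat A cross → Station Beta.

Yes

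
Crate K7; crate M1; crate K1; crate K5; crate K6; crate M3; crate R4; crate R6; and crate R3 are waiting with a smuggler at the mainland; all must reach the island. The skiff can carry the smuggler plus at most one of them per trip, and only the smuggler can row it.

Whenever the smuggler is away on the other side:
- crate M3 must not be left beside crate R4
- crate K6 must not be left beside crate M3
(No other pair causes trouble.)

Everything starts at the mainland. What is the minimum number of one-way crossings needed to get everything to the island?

19

Counting alone: the smuggler can take at most 1 across per trip to the island, so moving all 9 needs at least 9 loaded trips out, with a return between consecutive ones — at least 17 crossings.
The safety rule pushes this higher. Following every safe sequence of crossings, the most of the 9 that can be at the island as the skiff arrives there on crossing 17 is 8 — never all 9.
So no plan with fewer than 19 crossings exists, and this one achieves 19:
1. Smuggler goes to the island with crate M3.  [the mainland: crate K1, crate K5, crate K6, crate K7, crate M1, crate R3, crate R4, crate R6 | the island: crate M3]
2. Smuggler goes back to the mainland alone.  [the mainland: crate K1, crate K5, crate K6, crate K7, crate M1, crate R3, crate R4, crate R6 | the island: crate M3]
3. Smuggler goes to the island with crate K7.  [the mainland: crate K1, crate K5, crate K6, crate M1, crate R3, crate R4, crate R6 | the island: crate K7, crate M3]
4. Smuggler goes back to the mainland alone.  [the mainland: crate K1, crate K5, crate K6, crate M1, crate R3, crate R4, crate R6 | the island: crate K7, crate M3]
5. Smuggler goes to the island with crate M1.  [the mainland: crate K1, crate K5, crate K6, crate R3, crate R4, crate R6 | the island: crate K7, crate M1, crate M3]
6. Smuggler goes back to the mainland alone.  [the mainland: crate K1, crate K5, crate K6, crate R3, crate R4, crate R6 | the island: crate K7, crate M1, crate M3]
7. Smuggler goes to the island with crate K1.  [the mainland: crate K5, crate K6, crate R3, crate R4, crate R6 | the island: crate K1, crate K7, crate M1, crate M3]
8. Smuggler goes back to the mainland alone.  [the mainland: crate K5, crate K6, crate R3, crate R4, crate R6 | the island: crate K1, crate K7, crate M1, crate M3]
9. Smuggler goes to the island with crate K5.  [the mainland: crate K6, crate R3, crate R4, crate R6 | the island: crate K1, crate K5, crate K7, crate M1, crate M3]
10. Smuggler goes back to the mainland alone.  [the mainland: crate K6, crate R3, crate R4, crate R6 | the island: crate K1, crate K5, crate K7, crate M1, crate M3]
11. Smuggler goes to the island with crate K6.  [the mainland: crate R3, crate R4, crate R6 | the island: crate K1, crate K5, crate K6, crate K7, crate M1, crate M3]
12. Smuggler goes back to the mainland with crate M3.  [the mainland: crate M3, crate R3, crate R4, crate R6 | the island: crate K1, crate K5, crate K6, crate K7, crate M1]
13. Smuggler goes to the island with crate R4.  [the mainland: crate M3, crate R3, crate R6 | the island: crate K1, crate K5, crate K6, crate K7, crate M1, crate R4]
14. Smuggler goes back to the mainland alone.  [the mainland: crate M3, crate R3, crate R6 | the island: crate K1, crate K5, crate K6, crate K7, crate M1, crate R4]
15. Smuggler goes to the island with crate R6.  [the mainland: crate M3, crate R3 | the island: crate K1, crate K5, crate K6, crate K7, crate M1, crate R4, crate R6]
16. Smuggler goes back to the mainland alone.  [the mainland: crate M3, crate R3 | the island: crate K1, crate K5, crate K6, crate K7, crate M1, crate R4, crate R6]
17. Smuggler goes to the island with crate R3.  [the mainland: crate M3 | the island: crate K1, crate K5, crate K6, crate K7, crate M1, crate R3, crate R4, crate R6]
18. Smuggler goes back to the mainland alone.  [the mainland: crate M3 | the island: crate K1, crate K5, crate K6, crate K7, crate M1, crate R3, crate R4, crate R6]
19. Smuggler goes to the island with crate M3.  [the mainland: — | the island: crate K1, crate K5, crate K6, crate K7, crate M1, crate M3, crate R3, crate R4, crate R6]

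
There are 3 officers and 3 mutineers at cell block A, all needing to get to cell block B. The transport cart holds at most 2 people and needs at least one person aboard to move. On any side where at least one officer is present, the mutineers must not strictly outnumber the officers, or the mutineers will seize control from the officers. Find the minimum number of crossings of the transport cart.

Counting alone: each trip to cell block B takes at most 2 across and each return brings at least 1 back, so after t trips out (and t−1 returns) at most 2t − (t−1) of the 6 are across; that first reaches 6 at t = 5, so at least 9 crossings are needed.
The safety rule pushes this higher. Following every safe sequence of crossings, the most of the 6 that can be at cell block B as the transport cart arrives there on crossing 9 is 5 — never all 6.
So no plan with fewer than 11 crossings exists, and this one achieves 11:
1. 2 mutineers → cell block B.  (cell block A: 3O 1M; cell block B: 0O 2M)
2. 1 mutineer ← cell block A.  (cell block A: 3O 2M; cell block B: 0O 1M)
3. 2 mutineers → cell block B.  (cell block A: 3O 0M; cell block B: 0O 3M)
4. 1 mutineer ← cell block A.  (cell block A: 3O 1M; cell block B: 0O 2M)
5. 2 officers → cell block B.  (cell block A: 1O 1M; cell block B: 2O 2M)
6. 1 officer and 1 mutineer ← cell block A.  (cell block A: 2O 2M; cell block B: 1O 1M)
7. 2 officers → cell block B.  (cell block A: 0O 2M; cell block B: 3O 1M)
8. 1 mutineer ← cell block A.  (cell block A: 0O 3M; cell block B: 3O 0M)
9. 2 mutineers → cell block B.  (cell block A: 0O 1M; cell block B: 3O 2M)
10. 1 mutineer ← cell block A.  (cell block A: 0O 2M; cell block B: 3O 1M)
11. 2 mutineers → cell block B.  (cell block A: 0O 0M; cell block B: 3O 3M)

11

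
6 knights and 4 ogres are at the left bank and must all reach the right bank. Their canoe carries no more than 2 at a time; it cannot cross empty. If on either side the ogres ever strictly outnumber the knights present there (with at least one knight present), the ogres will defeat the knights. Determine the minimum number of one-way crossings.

Counting alone: each trip to the right bank takes at most 2 across and each return brings at least 1 back, so after t trips out (and t−1 returns) at most 2t − (t−1) of the 10 are across; that first reaches 10 at t = 9, so at least 17 crossings are needed.
The plan below uses exactly 17 crossings, so it is optimal:
1. 2 ogres → the right bank.  (the left bank: 6K 2O; the right bank: 0K 2O)
2. 1 ogre ← the left bank.  (the left bank: 6K 3O; the right bank: 0K 1O)
3. 2 ogres → the right bank.  (the left bank: 6K 1O; the right bank: 0K 3O)
4. 1 ogre ← the left bank.  (the left bank: 6K 2O; the right bank: 0K 2O)
5. 2 knights → the right bank.  (the left bank: 4K 2O; the right bank: 2K 2O)
6. 1 ogre ← the left bank.  (the left bank: 4K 3O; the right bank: 2K 1O)
7. 1 knight and 1 ogre → the right bank.  (the left bank: 3K 2O; the right bank: 3K 2O)
8. 1 ogre ← the left bank.  (the left bank: 3K 3O; the right bank: 3K 1O)
9. 2 ogres → the right bank.  (the left bank: 3K 1O; the right bank: 3K 3O)
10. 1 ogre ← the left bank.  (the left bank: 3K 2O; the right bank: 3K 2O)
11. 1 knight and 1 ogre → the right bank.  (the left bank: 2K 1O; the right bank: 4K 3O)
12. 1 ogre ← the left bank.  (the left bank: 2K 2O; the right bank: 4K 2O)
13. 2 ogres → the right bank.  (the left bank: 2K 0O; the right bank: 4K 4O)
14. 1 ogre ← the left bank.  (the left bank: 2K 1O; the right bank: 4K 3O)
15. 1 knight and 1 ogre → the right bank.  (the left bank: 1K 0O; the right bank: 5K 4O)
16. 1 ogre ← the left bank.  (the left bank: 1K 1O; the right bank: 5K 3O)
17. 1 knight and 1 ogre → the right bank.  (the left bank: 0K 0O; the right bank: 6K 4O)

17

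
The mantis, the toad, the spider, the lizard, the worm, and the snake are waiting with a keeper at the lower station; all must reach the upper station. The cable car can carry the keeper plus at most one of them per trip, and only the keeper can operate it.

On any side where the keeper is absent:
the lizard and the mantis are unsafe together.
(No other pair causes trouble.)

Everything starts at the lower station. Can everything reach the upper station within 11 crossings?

Yes

Yes — this plan uses 11 crossings (≤ 11):
1. Keeper goes to the upper station with the mantis.  [the lower station: the lizard, the snake, the spider, the toad, the worm | the upper station: the mantis]
2. Keeper goes back to the lower station alone.  [the lower station: the lizard, the snake, the spider, the toad, the worm | the upper station: the mantis]
3. Keeper goes to the upper station with the toad.  [the lower station: the lizard, the snake, the spider, the worm | the upper station: the mantis, the toad]
4. Keeper goes back to the lower station alone.  [the lower station: the lizard, the snake, the spider, the worm | the upper station: the mantis, the toad]
5. Keeper goes to the upper station with the spider.  [the lower station: the lizard, the snake, the worm | the upper station: the mantis, the spider, the toad]
6. Keeper goes back to the lower station alone.  [the lower station: the lizard, the snake, the worm | the upper station: the mantis, the spider, the toad]
7. Keeper goes to the upper station with the worm.  [the lower station: the lizard, the snake | the upper station: the mantis, the spider, the toad, the worm]
8. Keeper goes back to the lower station alone.  [the lower station: the lizard, the snake | the upper station: the mantis, the spider, the toad, the worm]
9. Keeper goes to the upper station with the snake.  [the lower station: the lizard | the upper station: the mantis, the snake, the spider, the toad, the worm]
10. Keeper goes back to the lower station alone.  [the lower station: the lizard | the upper station: the mantis, the snake, the spider, the toad, the worm]
11. Keeper goes to the upper station with the lizard.  [the lower station: — | the upper station: the lizard, the mantis, the snake, the spider, the toad, the worm]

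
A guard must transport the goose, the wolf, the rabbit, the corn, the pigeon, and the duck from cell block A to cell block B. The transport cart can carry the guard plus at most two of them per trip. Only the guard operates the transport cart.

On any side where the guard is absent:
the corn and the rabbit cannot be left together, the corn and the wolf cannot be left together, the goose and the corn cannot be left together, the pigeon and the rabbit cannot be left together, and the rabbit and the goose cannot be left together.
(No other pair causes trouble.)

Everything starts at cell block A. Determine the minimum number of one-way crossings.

9

Counting alone: the guard can take at most 2 across per trip to cell block B, so moving all 6 needs at least 3 loaded trips out, with a return between consecutive ones — at least 5 crossings.
The safety rule pushes this higher. Following every safe sequence of crossings, the most of the 6 that can be at cell block B as the transport cart arrives there on crossings 5, 7 is 4, 5 respectively — never all 6.
So no plan with fewer than 9 crossings exists, and this one achieves 9:
1. Guard goes to cell block B with the corn and the rabbit.  [cell block A: the duck, the goose, the pigeon, the wolf | cell block B: the corn, the rabbit]
2. Guard goes back to cell block A with the rabbit.  [cell block A: the duck, the goose, the pigeon, the rabbit, the wolf | cell block B: the corn]
3. Guard goes to cell block B with the goose and the pigeon.  [cell block A: the duck, the rabbit, the wolf | cell block B: the corn, the goose, the pigeon]
4. Guard goes back to cell block A with the goose.  [cell block A: the duck, the goose, the rabbit, the wolf | cell block B: the corn, the pigeon]
5. Guard goes to cell block B with the goose and the wolf.  [cell block A: the duck, the rabbit | cell block B: the corn, the goose, the pigeon, the wolf]
6. Guard goes back to cell block A with the corn.  [cell block A: the corn, the duck, the rabbit | cell block B: the goose, the pigeon, the wolf]
7. Guard goes to cell block B with the duck and the rabbit.  [cell block A: the corn | cell block B: the duck, the goose, the pigeon, the rabbit, the wolf]
8. Guard goes back to cell block A with the rabbit.  [cell block A: the corn, the rabbit | cell block B: the duck, the goose, the pigeon, the wolf]
9. Guard goes to cell block B with the corn and the rabbit.  [cell block A: — | cell block B: the corn, the duck, the goose, the pigeon, the rabbit, the wolf]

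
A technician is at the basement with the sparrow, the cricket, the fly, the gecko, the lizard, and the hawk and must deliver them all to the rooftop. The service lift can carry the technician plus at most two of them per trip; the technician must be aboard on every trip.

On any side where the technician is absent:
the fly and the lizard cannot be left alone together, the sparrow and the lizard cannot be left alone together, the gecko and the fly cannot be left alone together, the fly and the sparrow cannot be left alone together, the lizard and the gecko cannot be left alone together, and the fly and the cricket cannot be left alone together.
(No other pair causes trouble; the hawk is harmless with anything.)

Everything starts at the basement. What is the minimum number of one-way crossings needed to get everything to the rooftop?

9

Counting alone: the technician can take at most 2 across per trip to the rooftop, so moving all 6 needs at least 3 loaded trips out, with a return between consecutive ones — at least 5 crossings.
The safety rule pushes this higher. Following every safe sequence of crossings, the most of the 6 that can be at the rooftop as the service lift arrives there on crossings 5, 7 is 4, 5 respectively — never all 6.
So no plan with fewer than 9 crossings exists, and this one achieves 9:
1. Technician goes to the rooftop with the fly and the lizard.  [the basement: the cricket, the gecko, the hawk, the sparrow | the rooftop: the fly, the lizard]
2. Technician goes back to the basement with the fly.  [the basement: the cricket, the fly, the gecko, the hawk, the sparrow | the rooftop: the lizard]
3. Technician goes to the rooftop with the cricket and the fly.  [the basement: the gecko, the hawk, the sparrow | the rooftop: the cricket, the fly, the lizard]
4. Technician goes back to the basement with the fly.  [the basement: the fly, the gecko, the hawk, the sparrow | the rooftop: the cricket, the lizard]
5. Technician goes to the rooftop with the gecko and the sparrow.  [the basement: the fly, the hawk | the rooftop: the cricket, the gecko, the lizard, the sparrow]
6. Technician goes back to the basement with the lizard.  [the basement: the fly, the hawk, the lizard | the rooftop: the cricket, the gecko, the sparrow]
7. Technician goes to the rooftop with the fly and the hawk.  [the basement: the lizard | the rooftop: the cricket, the fly, the gecko, the hawk, the sparrow]
8. Technician goes back to the basement with the fly.  [the basement: the fly, the lizard | the rooftop: the cricket, the gecko, the hawk, the sparrow]
9. Technician goes to the rooftop with the fly and the lizard.  [the basement: — | the rooftop: the cricket, the fly, the gecko, the hawk, the lizard, the sparrow]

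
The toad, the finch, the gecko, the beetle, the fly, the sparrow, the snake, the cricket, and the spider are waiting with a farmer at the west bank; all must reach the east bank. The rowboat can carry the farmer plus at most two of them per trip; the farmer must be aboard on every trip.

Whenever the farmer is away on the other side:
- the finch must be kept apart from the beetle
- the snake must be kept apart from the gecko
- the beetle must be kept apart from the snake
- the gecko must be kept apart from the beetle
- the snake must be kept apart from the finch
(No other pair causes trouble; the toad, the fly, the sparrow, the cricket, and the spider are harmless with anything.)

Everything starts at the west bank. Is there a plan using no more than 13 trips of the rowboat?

Counting alone: the farmer can take at most 2 across per trip to the east bank, so moving all 9 needs at least 5 loaded trips out, with a return between consecutive ones — at least 9 crossings.
The safety rule pushes this higher. Following every safe sequence of crossings, the most of the 9 that can be at the east bank as the rowboat arrives there on crossings 9, 11, 13 is 6, 7, 8 respectively — never all 9.
So the move cannot be finished within 13 crossings. (The shortest complete plan takes 15:)
1. Farmer goes to the east bank with the beetle and the snake.  [the west bank: the cricket, the finch, the fly, the gecko, the sparrow, the spider, the toad | the east bank: the beetle, the snake]
2. Farmer goes back to the west bank with the beetle.  [the west bank: the beetle, the cricket, the finch, the fly, the gecko, the sparrow, the spider, the toad | the east bank: the snake]
3. Farmer goes to the east bank with the beetle and the toad.  [the west bank: the cricket, the finch, the fly, the gecko, the sparrow, the spider | the east bank: the beetle, the snake, the toad]
4. Farmer goes back to the west bank with the beetle.  [the west bank: the beetle, the cricket, the finch, the fly, the gecko, the sparrow, the spider | the east bank: the snake, the toad]
5. Farmer goes to the east bank with the finch and the gecko.  [the west bank: the beetle, the cricket, the fly, the sparrow, the spider | the east bank: the finch, the gecko, the snake, the toad]
6. Farmer goes back to the west bank with the snake.  [the west bank: the beetle, the cricket, the fly, the snake, the sparrow, the spider | the east bank: the finch, the gecko, the toad]
7. Farmer goes to the east bank with the beetle and the fly.  [the west bank: the cricket, the snake, the sparrow, the spider | the east bank: the beetle, the finch, the fly, the gecko, the toad]
8. Farmer goes back to the west bank with the beetle.  [the west bank: the beetle, the cricket, the snake, the sparrow, the spider | the east bank: the finch, the fly, the gecko, the toad]
9. Farmer goes to the east bank with the beetle and the sparrow.  [the west bank: the cricket, the snake, the spider | the east bank: the beetle, the finch, the fly, the gecko, the sparrow, the toad]
10. Farmer goes back to the west bank with the beetle.  [the west bank: the beetle, the cricket, the snake, the spider | the east bank: the finch, the fly, the gecko, the sparrow, the toad]
11. Farmer goes to the east bank with the beetle and the cricket.  [the west bank: the snake, the spider | the east bank: the beetle, the cricket, the finch, the fly, the gecko, the sparrow, the toad]
12. Farmer goes back to the west bank with the beetle.  [the west bank: the beetle, the snake, the spider | the east bank: the cricket, the finch, the fly, the gecko, the sparrow, the toad]
13. Farmer goes to the east bank with the beetle and the spider.  [the west bank: the snake | the east bank: the beetle, the cricket, the finch, the fly, the gecko, the sparrow, the spider, the toad]
14. Farmer goes back to the west bank with the beetle.  [the west bank: the beetle, the snake | the east bank: the cricket, the finch, the fly, the gecko, the sparrow, the spider, the toad]
15. Farmer goes to the east bank with the beetle and the snake.  [the west bank: — | the east bank: the beetle, the cricket, the finch, the fly, the gecko, the snake, the sparrow, the spider, the toad]

No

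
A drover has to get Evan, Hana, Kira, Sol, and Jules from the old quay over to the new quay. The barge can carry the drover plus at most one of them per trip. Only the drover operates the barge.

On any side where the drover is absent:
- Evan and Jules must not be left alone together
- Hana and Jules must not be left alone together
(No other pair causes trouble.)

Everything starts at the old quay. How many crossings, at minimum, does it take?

11

Counting alone: the drover can take at most 1 across per trip to the new quay, so moving all 5 needs at least 5 loaded trips out, with a return between consecutive ones — at least 9 crossings.
The safety rule pushes this higher. Following every safe sequence of crossings, the most of the 5 that can be at the new quay as the barge arrives there on crossing 9 is 4 — never all 5.
So no plan with fewer than 11 crossings exists, and this one achieves 11:
1. Drover goes to the new quay with Jules.  [the old quay: Evan, Hana, Kira, Sol | the new quay: Jules]
2. Drover goes back to the old quay alone.  [the old quay: Evan, Hana, Kira, Sol | the new quay: Jules]
3. Drover goes to the new quay with Evan.  [the old quay: Hana, Kira, Sol | the new quay: Evan, Jules]
4. Drover goes back to the old quay with Jules.  [the old quay: Hana, Jules, Kira, Sol | the new quay: Evan]
5. Drover goes to the new quay with Hana.  [the old quay: Jules, Kira, Sol | the new quay: Evan, Hana]
6. Drover goes back to the old quay alone.  [the old quay: Jules, Kira, Sol | the new quay: Evan, Hana]
7. Drover goes to the new quay with Kira.  [the old quay: Jules, Sol | the new quay: Evan, Hana, Kira]
8. Drover goes back to the old quay alone.  [the old quay: Jules, Sol | the new quay: Evan, Hana, Kira]
9. Drover goes to the new quay with Sol.  [the old quay: Jules | the new quay: Evan, Hana, Kira, Sol]
10. Drover goes back to the old quay alone.  [the old quay: Jules | the new quay: Evan, Hana, Kira, Sol]
11. Drover goes to the new quay with Jules.  [the old quay: — | the new quay: Evan, Hana, Jules, Kira, Sol]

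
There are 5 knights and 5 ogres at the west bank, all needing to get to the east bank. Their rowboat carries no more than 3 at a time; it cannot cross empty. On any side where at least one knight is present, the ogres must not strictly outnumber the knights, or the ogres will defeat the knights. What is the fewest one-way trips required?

11

Counting alone: each trip to the east bank takes at most 3 across and each return brings at least 1 back, so after t trips out (and t−1 returns) at most 3t − (t−1) of the 10 are across; that first reaches 10 at t = 5, so at least 9 crossings are needed.
The safety rule pushes this higher. Following every safe sequence of crossings, the most of the 10 that can be at the east bank as the rowboat arrives there on crossing 9 is 9 — never all 10.
So no plan with fewer than 11 crossings exists, and this one achieves 11:
1. 2 ogres → the east bank.  (the west bank: 5K 3O; the east bank: 0K 2O)
2. 1 ogre ← the west bank.  (the west bank: 5K 4O; the east bank: 0K 1O)
3. 3 ogres → the east bank.  (the west bank: 5K 1O; the east bank: 0K 4O)
4. 1 ogre ← the west bank.  (the west bank: 5K 2O; the east bank: 0K 3O)
5. 3 knights → the east bank.  (the west bank: 2K 2O; the east bank: 3K 3O)
6. 1 knight and 1 ogre ← the west bank.  (the west bank: 3K 3O; the east bank: 2K 2O)
7. 3 knights → the east bank.  (the west bank: 0K 3O; the east bank: 5K 2O)
8. 1 ogre ← the west bank.  (the west bank: 0K 4O; the east bank: 5K 1O)
9. 2 ogres → the east bank.  (the west bank: 0K 2O; the east bank: 5K 3O)
10. 1 ogre ← the west bank.  (the west bank: 0K 3O; the east bank: 5K 2O)
11. 3 ogres → the east bank.  (the west bank: 0K 0O; the east bank: 5K 5O)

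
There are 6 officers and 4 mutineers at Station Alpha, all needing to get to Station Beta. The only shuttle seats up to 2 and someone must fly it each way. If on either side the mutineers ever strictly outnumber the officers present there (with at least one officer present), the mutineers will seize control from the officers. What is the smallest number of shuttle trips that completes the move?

17

Counting alone: each trip to Station Beta takes at most 2 across and each return brings at least 1 back, so after t trips out (and t−1 returns) at most 2t − (t−1) of the 10 are across; that first reaches 10 at t = 9, so at least 17 crossings are needed.
The plan below uses exactly 17 crossings, so it is optimal:
1. 2 mutineers → Station Beta.  (Station Alpha: 6O 2M; Station Beta: 0O 2M)
2. 1 mutineer ← Station Alpha.  (Station Alpha: 6O 3M; Station Beta: 0O 1M)
3. 2 mutineers → Station Beta.  (Station Alpha: 6O 1M; Station Beta: 0O 3M)
4. 1 mutineer ← Station Alpha.  (Station Alpha: 6O 2M; Station Beta: 0O 2M)
5. 2 officers → Station Beta.  (Station Alpha: 4O 2M; Station Beta: 2O 2M)
6. 1 mutineer ← Station Alpha.  (Station Alpha: 4O 3M; Station Beta: 2O 1M)
7. 1 officer and 1 mutineer → Station Beta.  (Station Alpha: 3O 2M; Station Beta: 3O 2M)
8. 1 mutineer ← Station Alpha.  (Station Alpha: 3O 3M; Station Beta: 3O 1M)
9. 2 mutineers → Station Beta.  (Station Alpha: 3O 1M; Station Beta: 3O 3M)
10. 1 mutineer ← Station Alpha.  (Station Alpha: 3O 2M; Station Beta: 3O 2M)
11. 1 officer and 1 mutineer → Station Beta.  (Station Alpha: 2O 1M; Station Beta: 4O 3M)
12. 1 mutineer ← Station Alpha.  (Station Alpha: 2O 2M; Station Beta: 4O 2M)
13. 2 mutineers → Station Beta.  (Station Alpha: 2O 0M; Station Beta: 4O 4M)
14. 1 mutineer ← Station Alpha.  (Station Alpha: 2O 1M; Station Beta: 4O 3M)
15. 1 officer and 1 mutineer → Station Beta.  (Station Alpha: 1O 0M; Station Beta: 5O 4M)
16. 1 mutineer ← Station Alpha.  (Station Alpha: 1O 1M; Station Beta: 5O 3M)
17. 1 officer and 1 mutineer → Station Beta.  (Station Alpha: 0O 0M; Station Beta: 6O 4M)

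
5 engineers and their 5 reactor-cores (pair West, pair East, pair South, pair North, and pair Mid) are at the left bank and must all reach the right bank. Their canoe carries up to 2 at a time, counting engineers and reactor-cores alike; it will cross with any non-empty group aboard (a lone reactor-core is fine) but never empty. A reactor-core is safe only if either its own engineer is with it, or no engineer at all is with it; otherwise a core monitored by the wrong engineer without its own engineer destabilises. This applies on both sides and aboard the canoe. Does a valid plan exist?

Following every safe sequence of crossings from the start, the most of the 10 that can be at the right bank as the canoe arrives there on crossings 1, 3, 5, 7 is 2, 3, 4, 5 respectively; the best ever achieved is 5 of 10.
From crossing 9 on, no configuration arises that was not already reachable earlier: only 82 distinct safe configurations (who is on which side, and where the canoe is) can ever be reached, none of them has everyone across, and every continuation just revisits them. So no valid plan exists.

No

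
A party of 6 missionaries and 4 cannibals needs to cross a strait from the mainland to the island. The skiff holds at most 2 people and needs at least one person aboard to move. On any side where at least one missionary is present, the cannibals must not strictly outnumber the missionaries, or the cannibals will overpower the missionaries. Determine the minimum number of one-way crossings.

17

Counting alone: each trip to the island takes at most 2 across and each return brings at least 1 back, so after t trips out (and t−1 returns) at most 2t − (t−1) of the 10 are across; that first reaches 10 at t = 9, so at least 17 crossings are needed.
The plan below uses exactly 17 crossings, so it is optimal:
1. 2 cannibals → the island.  (the mainland: 6M 2C; the island: 0M 2C)
2. 1 cannibal ← the mainland.  (the mainland: 6M 3C; the island: 0M 1C)
3. 2 cannibals → the island.  (the mainland: 6M 1C; the island: 0M 3C)
4. 1 cannibal ← the mainland.  (the mainland: 6M 2C; the island: 0M 2C)
5. 2 missionaries → the island.  (the mainland: 4M 2C; the island: 2M 2C)
6. 1 cannibal ← the mainland.  (the mainland: 4M 3C; the island: 2M 1C)
7. 1 missionary and 1 cannibal → the island.  (the mainland: 3M 2C; the island: 3M 2C)
8. 1 cannibal ← the mainland.  (the mainland: 3M 3C; the island: 3M 1C)
9. 2 cannibals → the island.  (the mainland: 3M 1C; the island: 3M 3C)
10. 1 cannibal ← the mainland.  (the mainland: 3M 2C; the island: 3M 2C)
11. 1 missionary and 1 cannibal → the island.  (the mainland: 2M 1C; the island: 4M 3C)
12. 1 cannibal ← the mainland.  (the mainland: 2M 2C; the island: 4M 2C)
13. 2 cannibals → the island.  (the mainland: 2M 0C; the island: 4M 4C)
14. 1 cannibal ← the mainland.  (the mainland: 2M 1C; the island: 4M 3C)
15. 1 missionary and 1 cannibal → the island.  (the mainland: 1M 0C; the island: 5M 4C)
16. 1 cannibal ← the mainland.  (the mainland: 1M 1C; the island: 5M 3C)
17. 1 missionary and 1 cannibal → the island.  (the mainland: 0M 0C; the island: 6M 4C)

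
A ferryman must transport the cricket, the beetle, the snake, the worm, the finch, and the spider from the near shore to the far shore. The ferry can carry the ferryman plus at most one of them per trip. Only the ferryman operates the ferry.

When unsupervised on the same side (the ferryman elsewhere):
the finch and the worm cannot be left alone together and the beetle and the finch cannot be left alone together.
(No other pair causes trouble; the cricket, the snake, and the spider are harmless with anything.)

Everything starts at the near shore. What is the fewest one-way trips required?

13

Counting alone: the ferryman can take at most 1 across per trip to the far shore, so moving all 6 needs at least 6 loaded trips out, with a return between consecutive ones — at least 11 crossings.
The safety rule pushes this higher. Following every safe sequence of crossings, the most of the 6 that can be at the far shore as the ferry arrives there on crossing 11 is 5 — never all 6.
So no plan with fewer than 13 crossings exists, and this one achieves 13:
1. Ferryman goes to the far shore with the finch.
2. Ferryman goes back to the near shore alone.
3. Ferryman goes to the far shore with the cricket.
4. Ferryman goes back to the near shore alone.
5. Ferryman goes to the far shore with the beetle.
6. Ferryman goes back to the near shore with the finch.
7. Ferryman goes to the far shore with the worm.
8. Ferryman goes back to the near shore alone.
9. Ferryman goes to the far shore with the snake.
10. Ferryman goes back to the near shore alone.
11. Ferryman goes to the far shore with the spider.
12. Ferryman goes back to the near shore alone.
13. Ferryman goes to the far shore with the finch.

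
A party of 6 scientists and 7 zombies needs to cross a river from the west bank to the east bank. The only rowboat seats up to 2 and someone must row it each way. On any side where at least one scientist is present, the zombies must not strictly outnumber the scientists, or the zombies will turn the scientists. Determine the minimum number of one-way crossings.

impossible

The zombies already outnumber the scientists at the west bank before anyone moves, so the starting position itself is disallowed.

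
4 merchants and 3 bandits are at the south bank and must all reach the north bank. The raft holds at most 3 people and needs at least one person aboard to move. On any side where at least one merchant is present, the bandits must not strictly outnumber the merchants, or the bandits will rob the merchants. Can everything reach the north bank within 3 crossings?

Counting alone: each trip to the north bank takes at most 3 across and each return brings at least 1 back, so after t trips out (and t−1 returns) at most 3t − (t−1) of the 7 are across; that first reaches 7 at t = 3, so at least 5 crossings are needed.
Since 3 < 5, 3 crossings cannot be enough. (The shortest complete plan in fact takes 5:)
1. 3 bandits → the north bank.  (the south bank: 4M 0B; the north bank: 0M 3B)
2. 1 bandit ← the south bank.  (the south bank: 4M 1B; the north bank: 0M 2B)
3. 3 merchants → the north bank.  (the south bank: 1M 1B; the north bank: 3M 2B)
4. 1 merchant ← the south bank.  (the south bank: 2M 1B; the north bank: 2M 2B)
5. 2 merchants and 1 bandit → the north bank.  (the south bank: 0M 0B; the north bank: 4M 3B)

No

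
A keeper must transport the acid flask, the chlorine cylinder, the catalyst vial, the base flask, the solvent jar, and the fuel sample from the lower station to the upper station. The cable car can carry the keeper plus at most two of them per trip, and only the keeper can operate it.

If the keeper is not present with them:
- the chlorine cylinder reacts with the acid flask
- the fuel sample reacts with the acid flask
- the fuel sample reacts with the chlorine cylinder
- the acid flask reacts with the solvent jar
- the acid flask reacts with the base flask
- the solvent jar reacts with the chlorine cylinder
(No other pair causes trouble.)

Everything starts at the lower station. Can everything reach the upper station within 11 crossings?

Yes — this plan uses 9 crossings (≤ 11):
1. Keeper goes to the upper station with the acid flask and the chlorine cylinder.  [the lower station: the base flask, the catalyst vial, the fuel sample, the solvent jar | the upper station: the acid flask, the chlorine cylinder]
2. Keeper goes back to the lower station with the acid flask.  [the lower station: the acid flask, the base flask, the catalyst vial, the fuel sample, the solvent jar | the upper station: the chlorine cylinder]
3. Keeper goes to the upper station with the acid flask and the catalyst vial.  [the lower station: the base flask, the fuel sample, the solvent jar | the upper station: the acid flask, the catalyst vial, the chlorine cylinder]
4. Keeper goes back to the lower station with the acid flask.  [the lower station: the acid flask, the base flask, the fuel sample, the solvent jar | the upper station: the catalyst vial, the chlorine cylinder]
5. Keeper goes to the upper station with the acid flask and the base flask.  [the lower station: the fuel sample, the solvent jar | the upper station: the acid flask, the base flask, the catalyst vial, the chlorine cylinder]
6. Keeper goes back to the lower station with the acid flask.  [the lower station: the acid flask, the fuel sample, the solvent jar | the upper station: the base flask, the catalyst vial, the chlorine cylinder]
7. Keeper goes to the upper station with the fuel sample and the solvent jar.  [the lower station: the acid flask | the upper station: the base flask, the catalyst vial, the chlorine cylinder, the fuel sample, the solvent jar]
8. Keeper goes back to the lower station with the chlorine cylinder.  [the lower station: the acid flask, the chlorine cylinder | the upper station: the base flask, the catalyst vial, the fuel sample, the solvent jar]
9. Keeper goes to the upper station with the acid flask and the chlorine cylinder.  [the lower station: — | the upper station: the acid flask, the base flask, the catalyst vial, the chlorine cylinder, the fuel sample, the solvent jar]

Yes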